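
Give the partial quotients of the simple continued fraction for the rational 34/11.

[3; 11]

Run the Euclidean algorithm on 34 and 11; the successive quotients are the partial quotients a_0, a_1, ... (each step inverts the fractional part left over by the previous one):
  34 = 3*11 + 1, so a_0 = 3.
  11 = 11*1 + 0, so a_1 = 11.
The remainder reaches 0 after 2 divisions, so the expansion has 2 partial quotients, read off in order.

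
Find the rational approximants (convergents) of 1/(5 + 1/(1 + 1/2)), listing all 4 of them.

Using the convergent recurrence p_i = a_i*p_{i-1} + p_{i-2}, q_i = a_i*q_{i-1} + q_{i-2} with p_{-2}=0, p_{-1}=1, q_{-2}=1, q_{-1}=0:
  i=0: a_0=0, p_0 = 0*1 + 0 = 0, q_0 = 0*0 + 1 = 1.
  i=1: a_1=5, p_1 = 5*0 + 1 = 1, q_1 = 5*1 + 0 = 5.
  i=2: a_2=1, p_2 = 1*1 + 0 = 1, q_2 = 1*5 + 1 = 6.
  i=3: a_3=2, p_3 = 2*1 + 1 = 3, q_3 = 2*6 + 5 = 17.

0/1, 1/5, 1/6, 3/17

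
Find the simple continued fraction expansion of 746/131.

[5; 1, 2, 3, 1, 1, 1, 3]

Run the Euclidean algorithm on 746 and 131; the successive quotients are the partial quotients a_0, a_1, ... (each step inverts the fractional part left over by the previous one):
  746 = 5*131 + 91, so a_0 = 5.
  131 = 1*91 + 40, so a_1 = 1.
  91 = 2*40 + 11, so a_2 = 2.
  40 = 3*11 + 7, so a_3 = 3.
  11 = 1*7 + 4, so a_4 = 1.
  7 = 1*4 + 3, so a_5 = 1.
  4 = 1*3 + 1, so a_6 = 1.
  3 = 3*1 + 0, so a_7 = 3.
The remainder reaches 0 after 8 divisions, so the expansion has 8 partial quotients, read off in order.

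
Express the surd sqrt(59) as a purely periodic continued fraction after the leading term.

[7; (1, 2, 7, 2, 1, 14)]

Write x_i = (sqrt(59) + m_i)/d_i with (m_0, d_0) = (0, 1). a_0 = floor(sqrt(59)) = 7, since 7^2 = 49 <= 59 < 64 = 8^2.
Iterate m_{i+1} = d_i*a_i - m_i, d_{i+1} = (59 - m_{i+1}^2)/d_i, a_{i+1} = floor((a_0 + m_{i+1})/d_{i+1}):
  m_1 = 1*7 - 0 = 7, d_1 = (59 - 7^2)/1 = 10/1 = 10, a_1 = floor((7 + 7)/10) = 1.
  m_2 = 10*1 - 7 = 3, d_2 = (59 - 3^2)/10 = 50/10 = 5, a_2 = floor((7 + 3)/5) = 2.
  m_3 = 5*2 - 3 = 7, d_3 = (59 - 7^2)/5 = 10/5 = 2, a_3 = floor((7 + 7)/2) = 7.
  m_4 = 2*7 - 7 = 7, d_4 = (59 - 7^2)/2 = 10/2 = 5, a_4 = floor((7 + 7)/5) = 2.
  m_5 = 5*2 - 7 = 3, d_5 = (59 - 3^2)/5 = 50/5 = 10, a_5 = floor((7 + 3)/10) = 1.
  m_6 = 10*1 - 3 = 7, d_6 = (59 - 7^2)/10 = 10/10 = 1, a_6 = floor((7 + 7)/1) = 14.
  m_7 = 1*14 - 7 = 7, d_7 = (59 - 7^2)/1 = 10/1 = 10: (m_7, d_7) = (m_1, d_1) = (7, 10), so from here the quotients repeat a_1, ..., a_6; the period length is 6.
Hence the expansion of sqrt(59) is a_0 = 7 followed by the repeating block 1, 2, 7, 2, 1, 14 (period 6).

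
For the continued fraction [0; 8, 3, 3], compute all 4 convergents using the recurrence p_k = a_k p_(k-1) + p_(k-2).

0/1, 1/8, 3/25, 10/83

Using the convergent recurrence p_i = a_i*p_{i-1} + p_{i-2}, q_i = a_i*q_{i-1} + q_{i-2} with p_{-2}=0, p_{-1}=1, q_{-2}=1, q_{-1}=0:
  i=0: a_0=0, p_0 = 0*1 + 0 = 0, q_0 = 0*0 + 1 = 1.
  i=1: a_1=8, p_1 = 8*0 + 1 = 1, q_1 = 8*1 + 0 = 8.
  i=2: a_2=3, p_2 = 3*1 + 0 = 3, q_2 = 3*8 + 1 = 25.
  i=3: a_3=3, p_3 = 3*3 + 1 = 10, q_3 = 3*25 + 8 = 83.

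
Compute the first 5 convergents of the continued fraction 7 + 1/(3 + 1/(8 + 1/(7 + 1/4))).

7/1, 22/3, 183/25, 1303/178, 5395/737

Using the convergent recurrence p_i = a_i*p_{i-1} + p_{i-2}, q_i = a_i*q_{i-1} + q_{i-2} with p_{-2}=0, p_{-1}=1, q_{-2}=1, q_{-1}=0:
  i=0: a_0=7, p_0 = 7*1 + 0 = 7, q_0 = 7*0 + 1 = 1.
  i=1: a_1=3, p_1 = 3*7 + 1 = 22, q_1 = 3*1 + 0 = 3.
  i=2: a_2=8, p_2 = 8*22 + 7 = 183, q_2 = 8*3 + 1 = 25.
  i=3: a_3=7, p_3 = 7*183 + 22 = 1303, q_3 = 7*25 + 3 = 178.
  i=4: a_4=4, p_4 = 4*1303 + 183 = 5395, q_4 = 4*178 + 25 = 737.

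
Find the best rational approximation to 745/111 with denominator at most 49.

Expand x = 745/111 as a continued fraction with the Euclidean algorithm:
  745 = 6*111 + 79, so a_0 = 6.
  111 = 1*79 + 32, so a_1 = 1.
  79 = 2*32 + 15, so a_2 = 2.
  32 = 2*15 + 2, so a_3 = 2.
  15 = 7*2 + 1, so a_4 = 7.
  2 = 2*1 + 0, so a_5 = 2.
so x = [6; 1, 2, 2, 7, 2].
Convergents (p_i = a_i*p_{i-1} + p_{i-2}, q_i = a_i*q_{i-1} + q_{i-2} with p_{-2}=0, p_{-1}=1, q_{-2}=1, q_{-1}=0), until the denominator exceeds 49:
  i=0: a_0=6, p_0 = 6*1 + 0 = 6, q_0 = 6*0 + 1 = 1.
  i=1: a_1=1, p_1 = 1*6 + 1 = 7, q_1 = 1*1 + 0 = 1.
  i=2: a_2=2, p_2 = 2*7 + 6 = 20, q_2 = 2*1 + 1 = 3.
  i=3: a_3=2, p_3 = 2*20 + 7 = 47, q_3 = 2*3 + 1 = 7.
  i=4: a_4=7, p_4 = 7*47 + 20 = 349, q_4 = 7*7 + 3 = 52.
q_4 = 52 > 49, so the last convergent with denominator <= 49 is p_3/q_3 = 47/7.
The closest fraction with denominator <= 49 is either p_3/q_3 or the intermediate fraction (k*p_3 + p_2)/(k*q_3 + q_2) with the largest k >= 1 whose denominator stays <= 49; these approach x as k grows, and every other convergent or intermediate fraction in range is farther away.
Largest k: floor((49 - q_2)/q_3) = floor((49 - 3)/7) = 6.
That gives (6*47 + 20)/(6*7 + 3) = 302/45.
Compare the errors: |x - 47/7| = |745*7 - 47*111|/(111*7) = 2/777, and |x - 302/45| = |745*45 - 302*111|/(111*45) = 3/4995.
Cross-multiplying, 3*777 = 2331 < 9990 = 2*4995, so 3/4995 is smaller: the intermediate fraction 302/45 is closer to x than 47/7.

302/45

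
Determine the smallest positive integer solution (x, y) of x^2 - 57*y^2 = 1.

First expand sqrt(57) as a continued fraction. With x_i = (sqrt(57) + m_i)/d_i and (m_0, d_0) = (0, 1): a_0 = floor(sqrt(57)) = 7, since 7^2 = 49 <= 57 < 64 = 8^2.
Iterate m_{i+1} = d_i*a_i - m_i, d_{i+1} = (57 - m_{i+1}^2)/d_i, a_{i+1} = floor((a_0 + m_{i+1})/d_{i+1}):
  m_1 = 1*7 - 0 = 7, d_1 = (57 - 7^2)/1 = 8/1 = 8, a_1 = floor((7 + 7)/8) = 1.
  m_2 = 8*1 - 7 = 1, d_2 = (57 - 1^2)/8 = 56/8 = 7, a_2 = floor((7 + 1)/7) = 1.
  m_3 = 7*1 - 1 = 6, d_3 = (57 - 6^2)/7 = 21/7 = 3, a_3 = floor((7 + 6)/3) = 4.
  m_4 = 3*4 - 6 = 6, d_4 = (57 - 6^2)/3 = 21/3 = 7, a_4 = floor((7 + 6)/7) = 1.
  m_5 = 7*1 - 6 = 1, d_5 = (57 - 1^2)/7 = 56/7 = 8, a_5 = floor((7 + 1)/8) = 1.
  m_6 = 8*1 - 1 = 7, d_6 = (57 - 7^2)/8 = 8/8 = 1, a_6 = floor((7 + 7)/1) = 14.
  m_7 = 1*14 - 7 = 7, d_7 = (57 - 7^2)/1 = 8/1 = 8: (m_7, d_7) = (m_1, d_1) = (7, 8), so from here the quotients repeat a_1, ..., a_6; the period length is 6.
So sqrt(57) = [7; (1, 1, 4, 1, 1, 14)] with period length k = 6.
k is even, so the fundamental solution of x^2 - 57y^2 = 1 is (p_{k-1}, q_{k-1}) = (p_5, q_5); compute convergents through index 5.
Convergents (p_i = a_i*p_{i-1} + p_{i-2}, q_i = a_i*q_{i-1} + q_{i-2} with p_{-2}=0, p_{-1}=1, q_{-2}=1, q_{-1}=0):
  i=0: a_0=7, p_0 = 7*1 + 0 = 7, q_0 = 7*0 + 1 = 1.
  i=1: a_1=1, p_1 = 1*7 + 1 = 8, q_1 = 1*1 + 0 = 1.
  i=2: a_2=1, p_2 = 1*8 + 7 = 15, q_2 = 1*1 + 1 = 2.
  i=3: a_3=4, p_3 = 4*15 + 8 = 68, q_3 = 4*2 + 1 = 9.
  i=4: a_4=1, p_4 = 1*68 + 15 = 83, q_4 = 1*9 + 2 = 11.
  i=5: a_5=1, p_5 = 1*83 + 68 = 151, q_5 = 1*11 + 9 = 20.
Check: 151^2 - 57*20^2 = 22801 - 22800 = 1, so (x, y) = (151, 20) solves the equation, and by the theorem it is the least positive solution.

(x, y) = (151, 20)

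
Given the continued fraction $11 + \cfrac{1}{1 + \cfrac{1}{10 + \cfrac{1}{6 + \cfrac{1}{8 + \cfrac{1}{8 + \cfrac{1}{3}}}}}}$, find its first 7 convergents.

Using the convergent recurrence p_i = a_i*p_{i-1} + p_{i-2}, q_i = a_i*q_{i-1} + q_{i-2} with p_{-2}=0, p_{-1}=1, q_{-2}=1, q_{-1}=0:
  i=0: a_0=11, p_0 = 11*1 + 0 = 11, q_0 = 11*0 + 1 = 1.
  i=1: a_1=1, p_1 = 1*11 + 1 = 12, q_1 = 1*1 + 0 = 1.
  i=2: a_2=10, p_2 = 10*12 + 11 = 131, q_2 = 10*1 + 1 = 11.
  i=3: a_3=6, p_3 = 6*131 + 12 = 798, q_3 = 6*11 + 1 = 67.
  i=4: a_4=8, p_4 = 8*798 + 131 = 6515, q_4 = 8*67 + 11 = 547.
  i=5: a_5=8, p_5 = 8*6515 + 798 = 52918, q_5 = 8*547 + 67 = 4443.
  i=6: a_6=3, p_6 = 3*52918 + 6515 = 165269, q_6 = 3*4443 + 547 = 13876.

11/1, 12/1, 131/11, 798/67, 6515/547, 52918/4443, 165269/13876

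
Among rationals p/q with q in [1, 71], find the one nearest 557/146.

103/27

Expand x = 557/146 as a continued fraction with the Euclidean algorithm:
  557 = 3*146 + 119, so a_0 = 3.
  146 = 1*119 + 27, so a_1 = 1.
  119 = 4*27 + 11, so a_2 = 4.
  27 = 2*11 + 5, so a_3 = 2.
  11 = 2*5 + 1, so a_4 = 2.
  5 = 5*1 + 0, so a_5 = 5.
so x = [3; 1, 4, 2, 2, 5].
Convergents (p_i = a_i*p_{i-1} + p_{i-2}, q_i = a_i*q_{i-1} + q_{i-2} with p_{-2}=0, p_{-1}=1, q_{-2}=1, q_{-1}=0), until the denominator exceeds 71:
  i=0: a_0=3, p_0 = 3*1 + 0 = 3, q_0 = 3*0 + 1 = 1.
  i=1: a_1=1, p_1 = 1*3 + 1 = 4, q_1 = 1*1 + 0 = 1.
  i=2: a_2=4, p_2 = 4*4 + 3 = 19, q_2 = 4*1 + 1 = 5.
  i=3: a_3=2, p_3 = 2*19 + 4 = 42, q_3 = 2*5 + 1 = 11.
  i=4: a_4=2, p_4 = 2*42 + 19 = 103, q_4 = 2*11 + 5 = 27.
  i=5: a_5=5, p_5 = 5*103 + 42 = 557, q_5 = 5*27 + 11 = 146.
q_5 = 146 > 71, so the last convergent with denominator <= 71 is p_4/q_4 = 103/27.
The closest fraction with denominator <= 71 is either p_4/q_4 or the intermediate fraction (k*p_4 + p_3)/(k*q_4 + q_3) with the largest k >= 1 whose denominator stays <= 71; these approach x as k grows, and every other convergent or intermediate fraction in range is farther away.
Largest k: floor((71 - q_3)/q_4) = floor((71 - 11)/27) = 2.
That gives (2*103 + 42)/(2*27 + 11) = 248/65.
Compare the errors: |x - 103/27| = |557*27 - 103*146|/(146*27) = 1/3942, and |x - 248/65| = |557*65 - 248*146|/(146*65) = 3/9490.
Cross-multiplying, 1*9490 = 9490 < 11826 = 3*3942, so 1/3942 is smaller: the convergent 103/27 is closer to x than 248/65.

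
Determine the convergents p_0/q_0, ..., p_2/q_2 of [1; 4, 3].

Using the convergent recurrence p_i = a_i*p_{i-1} + p_{i-2}, q_i = a_i*q_{i-1} + q_{i-2} with p_{-2}=0, p_{-1}=1, q_{-2}=1, q_{-1}=0:
  i=0: a_0=1, p_0 = 1*1 + 0 = 1, q_0 = 1*0 + 1 = 1.
  i=1: a_1=4, p_1 = 4*1 + 1 = 5, q_1 = 4*1 + 0 = 4.
  i=2: a_2=3, p_2 = 3*5 + 1 = 16, q_2 = 3*4 + 1 = 13.

1/1, 5/4, 16/13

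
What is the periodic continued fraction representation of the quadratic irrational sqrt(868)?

Write x_i = (sqrt(868) + m_i)/d_i with (m_0, d_0) = (0, 1). a_0 = floor(sqrt(868)) = 29, since 29^2 = 841 <= 868 < 900 = 30^2.
Iterate m_{i+1} = d_i*a_i - m_i, d_{i+1} = (868 - m_{i+1}^2)/d_i, a_{i+1} = floor((a_0 + m_{i+1})/d_{i+1}):
  m_1 = 1*29 - 0 = 29, d_1 = (868 - 29^2)/1 = 27/1 = 27, a_1 = floor((29 + 29)/27) = 2.
  m_2 = 27*2 - 29 = 25, d_2 = (868 - 25^2)/27 = 243/27 = 9, a_2 = floor((29 + 25)/9) = 6.
  m_3 = 9*6 - 25 = 29, d_3 = (868 - 29^2)/9 = 27/9 = 3, a_3 = floor((29 + 29)/3) = 19.
  m_4 = 3*19 - 29 = 28, d_4 = (868 - 28^2)/3 = 84/3 = 28, a_4 = floor((29 + 28)/28) = 2.
  m_5 = 28*2 - 28 = 28, d_5 = (868 - 28^2)/28 = 84/28 = 3, a_5 = floor((29 + 28)/3) = 19.
  m_6 = 3*19 - 28 = 29, d_6 = (868 - 29^2)/3 = 27/3 = 9, a_6 = floor((29 + 29)/9) = 6.
  m_7 = 9*6 - 29 = 25, d_7 = (868 - 25^2)/9 = 243/9 = 27, a_7 = floor((29 + 25)/27) = 2.
  m_8 = 27*2 - 25 = 29, d_8 = (868 - 29^2)/27 = 27/27 = 1, a_8 = floor((29 + 29)/1) = 58.
  m_9 = 1*58 - 29 = 29, d_9 = (868 - 29^2)/1 = 27/1 = 27: (m_9, d_9) = (m_1, d_1) = (29, 27), so from here the quotients repeat a_1, ..., a_8; the period length is 8.
Hence the expansion of sqrt(868) is a_0 = 29 followed by the repeating block 2, 6, 19, 2, 19, 6, 2, 58 (period 8).

[29; (2, 6, 19, 2, 19, 6, 2, 58)]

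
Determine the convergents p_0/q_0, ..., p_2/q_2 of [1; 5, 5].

Using the convergent recurrence p_i = a_i*p_{i-1} + p_{i-2}, q_i = a_i*q_{i-1} + q_{i-2} with p_{-2}=0, p_{-1}=1, q_{-2}=1, q_{-1}=0:
  i=0: a_0=1, p_0 = 1*1 + 0 = 1, q_0 = 1*0 + 1 = 1.
  i=1: a_1=5, p_1 = 5*1 + 1 = 6, q_1 = 5*1 + 0 = 5.
  i=2: a_2=5, p_2 = 5*6 + 1 = 31, q_2 = 5*5 + 1 = 26.

1/1, 6/5, 31/26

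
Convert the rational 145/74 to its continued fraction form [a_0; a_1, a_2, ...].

[1; 1, 23, 1, 2]

Run the Euclidean algorithm on 145 and 74; the successive quotients are the partial quotients a_0, a_1, ... (each step inverts the fractional part left over by the previous one):
  145 = 1*74 + 71, so a_0 = 1.
  74 = 1*71 + 3, so a_1 = 1.
  71 = 23*3 + 2, so a_2 = 23.
  3 = 1*2 + 1, so a_3 = 1.
  2 = 2*1 + 0, so a_4 = 2.
The remainder reaches 0 after 5 divisions, so the expansion has 5 partial quotients, read off in order.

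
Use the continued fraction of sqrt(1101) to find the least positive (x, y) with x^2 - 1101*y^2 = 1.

First expand sqrt(1101) as a continued fraction. With x_i = (sqrt(1101) + m_i)/d_i and (m_0, d_0) = (0, 1): a_0 = floor(sqrt(1101)) = 33, since 33^2 = 1089 <= 1101 < 1156 = 34^2.
Iterate m_{i+1} = d_i*a_i - m_i, d_{i+1} = (1101 - m_{i+1}^2)/d_i, a_{i+1} = floor((a_0 + m_{i+1})/d_{i+1}):
  m_1 = 1*33 - 0 = 33, d_1 = (1101 - 33^2)/1 = 12/1 = 12, a_1 = floor((33 + 33)/12) = 5.
  m_2 = 12*5 - 33 = 27, d_2 = (1101 - 27^2)/12 = 372/12 = 31, a_2 = floor((33 + 27)/31) = 1.
  m_3 = 31*1 - 27 = 4, d_3 = (1101 - 4^2)/31 = 1085/31 = 35, a_3 = floor((33 + 4)/35) = 1.
  m_4 = 35*1 - 4 = 31, d_4 = (1101 - 31^2)/35 = 140/35 = 4, a_4 = floor((33 + 31)/4) = 16.
  m_5 = 4*16 - 31 = 33, d_5 = (1101 - 33^2)/4 = 12/4 = 3, a_5 = floor((33 + 33)/3) = 22.
  m_6 = 3*22 - 33 = 33, d_6 = (1101 - 33^2)/3 = 12/3 = 4, a_6 = floor((33 + 33)/4) = 16.
  m_7 = 4*16 - 33 = 31, d_7 = (1101 - 31^2)/4 = 140/4 = 35, a_7 = floor((33 + 31)/35) = 1.
  m_8 = 35*1 - 31 = 4, d_8 = (1101 - 4^2)/35 = 1085/35 = 31, a_8 = floor((33 + 4)/31) = 1.
  m_9 = 31*1 - 4 = 27, d_9 = (1101 - 27^2)/31 = 372/31 = 12, a_9 = floor((33 + 27)/12) = 5.
  m_10 = 12*5 - 27 = 33, d_10 = (1101 - 33^2)/12 = 12/12 = 1, a_10 = floor((33 + 33)/1) = 66.
  m_11 = 1*66 - 33 = 33, d_11 = (1101 - 33^2)/1 = 12/1 = 12: (m_11, d_11) = (m_1, d_1) = (33, 12), so from here the quotients repeat a_1, ..., a_10; the period length is 10.
So sqrt(1101) = [33; (5, 1, 1, 16, 22, 16, 1, 1, 5, 66)] with period length k = 10.
k is even, so the fundamental solution of x^2 - 1101y^2 = 1 is (p_{k-1}, q_{k-1}) = (p_9, q_9); compute convergents through index 9.
Convergents (p_i = a_i*p_{i-1} + p_{i-2}, q_i = a_i*q_{i-1} + q_{i-2} with p_{-2}=0, p_{-1}=1, q_{-2}=1, q_{-1}=0):
  i=0: a_0=33, p_0 = 33*1 + 0 = 33, q_0 = 33*0 + 1 = 1.
  i=1: a_1=5, p_1 = 5*33 + 1 = 166, q_1 = 5*1 + 0 = 5.
  i=2: a_2=1, p_2 = 1*166 + 33 = 199, q_2 = 1*5 + 1 = 6.
  i=3: a_3=1, p_3 = 1*199 + 166 = 365, q_3 = 1*6 + 5 = 11.
  i=4: a_4=16, p_4 = 16*365 + 199 = 6039, q_4 = 16*11 + 6 = 182.
  i=5: a_5=22, p_5 = 22*6039 + 365 = 133223, q_5 = 22*182 + 11 = 4015.
  i=6: a_6=16, p_6 = 16*133223 + 6039 = 2137607, q_6 = 16*4015 + 182 = 64422.
  i=7: a_7=1, p_7 = 1*2137607 + 133223 = 2270830, q_7 = 1*64422 + 4015 = 68437.
  i=8: a_8=1, p_8 = 1*2270830 + 2137607 = 4408437, q_8 = 1*68437 + 64422 = 132859.
  i=9: a_9=5, p_9 = 5*4408437 + 2270830 = 24313015, q_9 = 5*132859 + 68437 = 732732.
Check: 24313015^2 - 1101*732732^2 = 591122698390225 - 591122698390224 = 1, so (x, y) = (24313015, 732732) solves the equation, and by the theorem it is the least positive solution.

(x, y) = (24313015, 732732)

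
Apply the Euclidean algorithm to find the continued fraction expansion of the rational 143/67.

[2; 7, 2, 4]

Run the Euclidean algorithm on 143 and 67; the successive quotients are the partial quotients a_0, a_1, ... (each step inverts the fractional part left over by the previous one):
  143 = 2*67 + 9, so a_0 = 2.
  67 = 7*9 + 4, so a_1 = 7.
  9 = 2*4 + 1, so a_2 = 2.
  4 = 4*1 + 0, so a_3 = 4.
The remainder reaches 0 after 4 divisions, so the expansion has 4 partial quotients, read off in order.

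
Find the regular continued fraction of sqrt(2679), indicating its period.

[51; (1, 3, 6, 1, 1, 1, 6, 3, 1, 102)]

Write x_i = (sqrt(2679) + m_i)/d_i with (m_0, d_0) = (0, 1). a_0 = floor(sqrt(2679)) = 51, since 51^2 = 2601 <= 2679 < 2704 = 52^2.
Iterate m_{i+1} = d_i*a_i - m_i, d_{i+1} = (2679 - m_{i+1}^2)/d_i, a_{i+1} = floor((a_0 + m_{i+1})/d_{i+1}):
  m_1 = 1*51 - 0 = 51, d_1 = (2679 - 51^2)/1 = 78/1 = 78, a_1 = floor((51 + 51)/78) = 1.
  m_2 = 78*1 - 51 = 27, d_2 = (2679 - 27^2)/78 = 1950/78 = 25, a_2 = floor((51 + 27)/25) = 3.
  m_3 = 25*3 - 27 = 48, d_3 = (2679 - 48^2)/25 = 375/25 = 15, a_3 = floor((51 + 48)/15) = 6.
  m_4 = 15*6 - 48 = 42, d_4 = (2679 - 42^2)/15 = 915/15 = 61, a_4 = floor((51 + 42)/61) = 1.
  m_5 = 61*1 - 42 = 19, d_5 = (2679 - 19^2)/61 = 2318/61 = 38, a_5 = floor((51 + 19)/38) = 1.
  m_6 = 38*1 - 19 = 19, d_6 = (2679 - 19^2)/38 = 2318/38 = 61, a_6 = floor((51 + 19)/61) = 1.
  m_7 = 61*1 - 19 = 42, d_7 = (2679 - 42^2)/61 = 915/61 = 15, a_7 = floor((51 + 42)/15) = 6.
  m_8 = 15*6 - 42 = 48, d_8 = (2679 - 48^2)/15 = 375/15 = 25, a_8 = floor((51 + 48)/25) = 3.
  m_9 = 25*3 - 48 = 27, d_9 = (2679 - 27^2)/25 = 1950/25 = 78, a_9 = floor((51 + 27)/78) = 1.
  m_10 = 78*1 - 27 = 51, d_10 = (2679 - 51^2)/78 = 78/78 = 1, a_10 = floor((51 + 51)/1) = 102.
  m_11 = 1*102 - 51 = 51, d_11 = (2679 - 51^2)/1 = 78/1 = 78: (m_11, d_11) = (m_1, d_1) = (51, 78), so from here the quotients repeat a_1, ..., a_10; the period length is 10.
Hence the expansion of sqrt(2679) is a_0 = 51 followed by the repeating block 1, 3, 6, 1, 1, 1, 6, 3, 1, 102 (period 10).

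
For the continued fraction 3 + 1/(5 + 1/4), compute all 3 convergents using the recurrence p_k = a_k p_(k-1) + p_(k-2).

3/1, 16/5, 67/21

Using the convergent recurrence p_i = a_i*p_{i-1} + p_{i-2}, q_i = a_i*q_{i-1} + q_{i-2} with p_{-2}=0, p_{-1}=1, q_{-2}=1, q_{-1}=0:
  i=0: a_0=3, p_0 = 3*1 + 0 = 3, q_0 = 3*0 + 1 = 1.
  i=1: a_1=5, p_1 = 5*3 + 1 = 16, q_1 = 5*1 + 0 = 5.
  i=2: a_2=4, p_2 = 4*16 + 3 = 67, q_2 = 4*5 + 1 = 21.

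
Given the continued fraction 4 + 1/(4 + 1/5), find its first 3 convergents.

4/1, 17/4, 89/21

Using the convergent recurrence p_i = a_i*p_{i-1} + p_{i-2}, q_i = a_i*q_{i-1} + q_{i-2} with p_{-2}=0, p_{-1}=1, q_{-2}=1, q_{-1}=0:
  i=0: a_0=4, p_0 = 4*1 + 0 = 4, q_0 = 4*0 + 1 = 1.
  i=1: a_1=4, p_1 = 4*4 + 1 = 17, q_1 = 4*1 + 0 = 4.
  i=2: a_2=5, p_2 = 5*17 + 4 = 89, q_2 = 5*4 + 1 = 21.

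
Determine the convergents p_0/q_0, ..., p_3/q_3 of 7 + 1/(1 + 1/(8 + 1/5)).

Using the convergent recurrence p_i = a_i*p_{i-1} + p_{i-2}, q_i = a_i*q_{i-1} + q_{i-2} with p_{-2}=0, p_{-1}=1, q_{-2}=1, q_{-1}=0:
  i=0: a_0=7, p_0 = 7*1 + 0 = 7, q_0 = 7*0 + 1 = 1.
  i=1: a_1=1, p_1 = 1*7 + 1 = 8, q_1 = 1*1 + 0 = 1.
  i=2: a_2=8, p_2 = 8*8 + 7 = 71, q_2 = 8*1 + 1 = 9.
  i=3: a_3=5, p_3 = 5*71 + 8 = 363, q_3 = 5*9 + 1 = 46.

7/1, 8/1, 71/9, 363/46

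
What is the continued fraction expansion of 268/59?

Run the Euclidean algorithm on 268 and 59; the successive quotients are the partial quotients a_0, a_1, ... (each step inverts the fractional part left over by the previous one):
  268 = 4*59 + 32, so a_0 = 4.
  59 = 1*32 + 27, so a_1 = 1.
  32 = 1*27 + 5, so a_2 = 1.
  27 = 5*5 + 2, so a_3 = 5.
  5 = 2*2 + 1, so a_4 = 2.
  2 = 2*1 + 0, so a_5 = 2.
The remainder reaches 0 after 6 divisions, so the expansion has 6 partial quotients, read off in order.

[4; 1, 1, 5, 2, 2]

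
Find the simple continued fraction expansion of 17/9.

Run the Euclidean algorithm on 17 and 9; the successive quotients are the partial quotients a_0, a_1, ... (each step inverts the fractional part left over by the previous one):
  17 = 1*9 + 8, so a_0 = 1.
  9 = 1*8 + 1, so a_1 = 1.
  8 = 8*1 + 0, so a_2 = 8.
The remainder reaches 0 after 3 divisions, so the expansion has 3 partial quotients, read off in order.

[1; 1, 8]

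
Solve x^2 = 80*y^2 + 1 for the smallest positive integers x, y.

First expand sqrt(80) as a continued fraction. With x_i = (sqrt(80) + m_i)/d_i and (m_0, d_0) = (0, 1): a_0 = floor(sqrt(80)) = 8, since 8^2 = 64 <= 80 < 81 = 9^2.
Iterate m_{i+1} = d_i*a_i - m_i, d_{i+1} = (80 - m_{i+1}^2)/d_i, a_{i+1} = floor((a_0 + m_{i+1})/d_{i+1}):
  m_1 = 1*8 - 0 = 8, d_1 = (80 - 8^2)/1 = 16/1 = 16, a_1 = floor((8 + 8)/16) = 1.
  m_2 = 16*1 - 8 = 8, d_2 = (80 - 8^2)/16 = 16/16 = 1, a_2 = floor((8 + 8)/1) = 16.
  m_3 = 1*16 - 8 = 8, d_3 = (80 - 8^2)/1 = 16/1 = 16: (m_3, d_3) = (m_1, d_1) = (8, 16), so from here the quotients repeat a_1, a_2; the period length is 2.
So sqrt(80) = [8; (1, 16)] with period length k = 2.
k is even, so the fundamental solution of x^2 - 80y^2 = 1 is (p_{k-1}, q_{k-1}) = (p_1, q_1); compute convergents through index 1.
Convergents (p_i = a_i*p_{i-1} + p_{i-2}, q_i = a_i*q_{i-1} + q_{i-2} with p_{-2}=0, p_{-1}=1, q_{-2}=1, q_{-1}=0):
  i=0: a_0=8, p_0 = 8*1 + 0 = 8, q_0 = 8*0 + 1 = 1.
  i=1: a_1=1, p_1 = 1*8 + 1 = 9, q_1 = 1*1 + 0 = 1.
Check: 9^2 - 80*1^2 = 81 - 80 = 1, so (x, y) = (9, 1) solves the equation, and by the theorem it is the least positive solution.

(x, y) = (9, 1)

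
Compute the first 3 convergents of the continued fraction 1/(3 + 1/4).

Using the convergent recurrence p_i = a_i*p_{i-1} + p_{i-2}, q_i = a_i*q_{i-1} + q_{i-2} with p_{-2}=0, p_{-1}=1, q_{-2}=1, q_{-1}=0:
  i=0: a_0=0, p_0 = 0*1 + 0 = 0, q_0 = 0*0 + 1 = 1.
  i=1: a_1=3, p_1 = 3*0 + 1 = 1, q_1 = 3*1 + 0 = 3.
  i=2: a_2=4, p_2 = 4*1 + 0 = 4, q_2 = 4*3 + 1 = 13.

0/1, 1/3, 4/13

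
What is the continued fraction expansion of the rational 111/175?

[0; 1, 1, 1, 2, 1, 3, 4]

Run the Euclidean algorithm on 111 and 175; the successive quotients are the partial quotients a_0, a_1, ... (each step inverts the fractional part left over by the previous one):
  111 = 0*175 + 111, so a_0 = 0.
  175 = 1*111 + 64, so a_1 = 1.
  111 = 1*64 + 47, so a_2 = 1.
  64 = 1*47 + 17, so a_3 = 1.
  47 = 2*17 + 13, so a_4 = 2.
  17 = 1*13 + 4, so a_5 = 1.
  13 = 3*4 + 1, so a_6 = 3.
  4 = 4*1 + 0, so a_7 = 4.
The remainder reaches 0 after 8 divisions, so the expansion has 8 partial quotients, read off in order.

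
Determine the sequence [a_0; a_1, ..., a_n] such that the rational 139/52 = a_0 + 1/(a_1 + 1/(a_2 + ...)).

Run the Euclidean algorithm on 139 and 52; the successive quotients are the partial quotients a_0, a_1, ... (each step inverts the fractional part left over by the previous one):
  139 = 2*52 + 35, so a_0 = 2.
  52 = 1*35 + 17, so a_1 = 1.
  35 = 2*17 + 1, so a_2 = 2.
  17 = 17*1 + 0, so a_3 = 17.
The remainder reaches 0 after 4 divisions, so the expansion has 4 partial quotients, read off in order.

[2; 1, 2, 17]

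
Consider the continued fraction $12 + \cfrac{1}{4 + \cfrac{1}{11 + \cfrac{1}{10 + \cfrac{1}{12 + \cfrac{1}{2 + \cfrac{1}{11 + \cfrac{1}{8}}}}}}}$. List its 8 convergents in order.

Using the convergent recurrence p_i = a_i*p_{i-1} + p_{i-2}, q_i = a_i*q_{i-1} + q_{i-2} with p_{-2}=0, p_{-1}=1, q_{-2}=1, q_{-1}=0:
  i=0: a_0=12, p_0 = 12*1 + 0 = 12, q_0 = 12*0 + 1 = 1.
  i=1: a_1=4, p_1 = 4*12 + 1 = 49, q_1 = 4*1 + 0 = 4.
  i=2: a_2=11, p_2 = 11*49 + 12 = 551, q_2 = 11*4 + 1 = 45.
  i=3: a_3=10, p_3 = 10*551 + 49 = 5559, q_3 = 10*45 + 4 = 454.
  i=4: a_4=12, p_4 = 12*5559 + 551 = 67259, q_4 = 12*454 + 45 = 5493.
  i=5: a_5=2, p_5 = 2*67259 + 5559 = 140077, q_5 = 2*5493 + 454 = 11440.
  i=6: a_6=11, p_6 = 11*140077 + 67259 = 1608106, q_6 = 11*11440 + 5493 = 131333.
  i=7: a_7=8, p_7 = 8*1608106 + 140077 = 13004925, q_7 = 8*131333 + 11440 = 1062104.

12/1, 49/4, 551/45, 5559/454, 67259/5493, 140077/11440, 1608106/131333, 13004925/1062104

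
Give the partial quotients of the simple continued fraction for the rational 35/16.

[2; 5, 3]

Run the Euclidean algorithm on 35 and 16; the successive quotients are the partial quotients a_0, a_1, ... (each step inverts the fractional part left over by the previous one):
  35 = 2*16 + 3, so a_0 = 2.
  16 = 5*3 + 1, so a_1 = 5.
  3 = 3*1 + 0, so a_2 = 3.
The remainder reaches 0 after 3 divisions, so the expansion has 3 partial quotients, read off in order.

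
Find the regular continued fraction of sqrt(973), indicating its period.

[31; (5, 5, 2, 8, 2, 5, 5, 62)]

Write x_i = (sqrt(973) + m_i)/d_i with (m_0, d_0) = (0, 1). a_0 = floor(sqrt(973)) = 31, since 31^2 = 961 <= 973 < 1024 = 32^2.
Iterate m_{i+1} = d_i*a_i - m_i, d_{i+1} = (973 - m_{i+1}^2)/d_i, a_{i+1} = floor((a_0 + m_{i+1})/d_{i+1}):
  m_1 = 1*31 - 0 = 31, d_1 = (973 - 31^2)/1 = 12/1 = 12, a_1 = floor((31 + 31)/12) = 5.
  m_2 = 12*5 - 31 = 29, d_2 = (973 - 29^2)/12 = 132/12 = 11, a_2 = floor((31 + 29)/11) = 5.
  m_3 = 11*5 - 29 = 26, d_3 = (973 - 26^2)/11 = 297/11 = 27, a_3 = floor((31 + 26)/27) = 2.
  m_4 = 27*2 - 26 = 28, d_4 = (973 - 28^2)/27 = 189/27 = 7, a_4 = floor((31 + 28)/7) = 8.
  m_5 = 7*8 - 28 = 28, d_5 = (973 - 28^2)/7 = 189/7 = 27, a_5 = floor((31 + 28)/27) = 2.
  m_6 = 27*2 - 28 = 26, d_6 = (973 - 26^2)/27 = 297/27 = 11, a_6 = floor((31 + 26)/11) = 5.
  m_7 = 11*5 - 26 = 29, d_7 = (973 - 29^2)/11 = 132/11 = 12, a_7 = floor((31 + 29)/12) = 5.
  m_8 = 12*5 - 29 = 31, d_8 = (973 - 31^2)/12 = 12/12 = 1, a_8 = floor((31 + 31)/1) = 62.
  m_9 = 1*62 - 31 = 31, d_9 = (973 - 31^2)/1 = 12/1 = 12: (m_9, d_9) = (m_1, d_1) = (31, 12), so from here the quotients repeat a_1, ..., a_8; the period length is 8.
Hence the expansion of sqrt(973) is a_0 = 31 followed by the repeating block 5, 5, 2, 8, 2, 5, 5, 62 (period 8).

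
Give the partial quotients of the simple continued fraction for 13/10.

[1; 3, 3]

Run the Euclidean algorithm on 13 and 10; the successive quotients are the partial quotients a_0, a_1, ... (each step inverts the fractional part left over by the previous one):
  13 = 1*10 + 3, so a_0 = 1.
  10 = 3*3 + 1, so a_1 = 3.
  3 = 3*1 + 0, so a_2 = 3.
The remainder reaches 0 after 3 divisions, so the expansion has 3 partial quotients, read off in order.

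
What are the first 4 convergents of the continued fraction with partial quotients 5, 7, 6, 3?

5/1, 36/7, 221/43, 699/136

Using the convergent recurrence p_i = a_i*p_{i-1} + p_{i-2}, q_i = a_i*q_{i-1} + q_{i-2} with p_{-2}=0, p_{-1}=1, q_{-2}=1, q_{-1}=0:
  i=0: a_0=5, p_0 = 5*1 + 0 = 5, q_0 = 5*0 + 1 = 1.
  i=1: a_1=7, p_1 = 7*5 + 1 = 36, q_1 = 7*1 + 0 = 7.
  i=2: a_2=6, p_2 = 6*36 + 5 = 221, q_2 = 6*7 + 1 = 43.
  i=3: a_3=3, p_3 = 3*221 + 36 = 699, q_3 = 3*43 + 7 = 136.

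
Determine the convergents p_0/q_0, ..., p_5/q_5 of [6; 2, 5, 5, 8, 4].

Using the convergent recurrence p_i = a_i*p_{i-1} + p_{i-2}, q_i = a_i*q_{i-1} + q_{i-2} with p_{-2}=0, p_{-1}=1, q_{-2}=1, q_{-1}=0:
  i=0: a_0=6, p_0 = 6*1 + 0 = 6, q_0 = 6*0 + 1 = 1.
  i=1: a_1=2, p_1 = 2*6 + 1 = 13, q_1 = 2*1 + 0 = 2.
  i=2: a_2=5, p_2 = 5*13 + 6 = 71, q_2 = 5*2 + 1 = 11.
  i=3: a_3=5, p_3 = 5*71 + 13 = 368, q_3 = 5*11 + 2 = 57.
  i=4: a_4=8, p_4 = 8*368 + 71 = 3015, q_4 = 8*57 + 11 = 467.
  i=5: a_5=4, p_5 = 4*3015 + 368 = 12428, q_5 = 4*467 + 57 = 1925.

6/1, 13/2, 71/11, 368/57, 3015/467, 12428/1925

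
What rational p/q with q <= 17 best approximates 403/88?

55/12

Expand x = 403/88 as a continued fraction with the Euclidean algorithm:
  403 = 4*88 + 51, so a_0 = 4.
  88 = 1*51 + 37, so a_1 = 1.
  51 = 1*37 + 14, so a_2 = 1.
  37 = 2*14 + 9, so a_3 = 2.
  14 = 1*9 + 5, so a_4 = 1.
  9 = 1*5 + 4, so a_5 = 1.
  5 = 1*4 + 1, so a_6 = 1.
  4 = 4*1 + 0, so a_7 = 4.
so x = [4; 1, 1, 2, 1, 1, 1, 4].
Convergents (p_i = a_i*p_{i-1} + p_{i-2}, q_i = a_i*q_{i-1} + q_{i-2} with p_{-2}=0, p_{-1}=1, q_{-2}=1, q_{-1}=0), until the denominator exceeds 17:
  i=0: a_0=4, p_0 = 4*1 + 0 = 4, q_0 = 4*0 + 1 = 1.
  i=1: a_1=1, p_1 = 1*4 + 1 = 5, q_1 = 1*1 + 0 = 1.
  i=2: a_2=1, p_2 = 1*5 + 4 = 9, q_2 = 1*1 + 1 = 2.
  i=3: a_3=2, p_3 = 2*9 + 5 = 23, q_3 = 2*2 + 1 = 5.
  i=4: a_4=1, p_4 = 1*23 + 9 = 32, q_4 = 1*5 + 2 = 7.
  i=5: a_5=1, p_5 = 1*32 + 23 = 55, q_5 = 1*7 + 5 = 12.
  i=6: a_6=1, p_6 = 1*55 + 32 = 87, q_6 = 1*12 + 7 = 19.
q_6 = 19 > 17, so the last convergent with denominator <= 17 is p_5/q_5 = 55/12.
The closest fraction with denominator <= 17 is either p_5/q_5 or the intermediate fraction (k*p_5 + p_4)/(k*q_5 + q_4) with the largest k >= 1 whose denominator stays <= 17; these approach x as k grows, and every other convergent or intermediate fraction in range is farther away.
Largest k: floor((17 - q_4)/q_5) = floor((17 - 7)/12) = 0.
Since k = 0, no intermediate fraction beyond p_5/q_5 has denominator <= 17, so the convergent 55/12 is the closest (its error is |403*12 - 55*88|/(88*12) = 4/1056).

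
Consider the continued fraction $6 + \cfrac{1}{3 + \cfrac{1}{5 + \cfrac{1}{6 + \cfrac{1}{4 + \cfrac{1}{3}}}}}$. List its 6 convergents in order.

Using the convergent recurrence p_i = a_i*p_{i-1} + p_{i-2}, q_i = a_i*q_{i-1} + q_{i-2} with p_{-2}=0, p_{-1}=1, q_{-2}=1, q_{-1}=0:
  i=0: a_0=6, p_0 = 6*1 + 0 = 6, q_0 = 6*0 + 1 = 1.
  i=1: a_1=3, p_1 = 3*6 + 1 = 19, q_1 = 3*1 + 0 = 3.
  i=2: a_2=5, p_2 = 5*19 + 6 = 101, q_2 = 5*3 + 1 = 16.
  i=3: a_3=6, p_3 = 6*101 + 19 = 625, q_3 = 6*16 + 3 = 99.
  i=4: a_4=4, p_4 = 4*625 + 101 = 2601, q_4 = 4*99 + 16 = 412.
  i=5: a_5=3, p_5 = 3*2601 + 625 = 8428, q_5 = 3*412 + 99 = 1335.

6/1, 19/3, 101/16, 625/99, 2601/412, 8428/1335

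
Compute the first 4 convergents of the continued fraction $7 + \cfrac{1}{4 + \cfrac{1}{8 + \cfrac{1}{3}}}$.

Using the convergent recurrence p_i = a_i*p_{i-1} + p_{i-2}, q_i = a_i*q_{i-1} + q_{i-2} with p_{-2}=0, p_{-1}=1, q_{-2}=1, q_{-1}=0:
  i=0: a_0=7, p_0 = 7*1 + 0 = 7, q_0 = 7*0 + 1 = 1.
  i=1: a_1=4, p_1 = 4*7 + 1 = 29, q_1 = 4*1 + 0 = 4.
  i=2: a_2=8, p_2 = 8*29 + 7 = 239, q_2 = 8*4 + 1 = 33.
  i=3: a_3=3, p_3 = 3*239 + 29 = 746, q_3 = 3*33 + 4 = 103.

7/1, 29/4, 239/33, 746/103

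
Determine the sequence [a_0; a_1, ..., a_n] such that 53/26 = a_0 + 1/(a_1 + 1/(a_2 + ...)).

Run the Euclidean algorithm on 53 and 26; the successive quotients are the partial quotients a_0, a_1, ... (each step inverts the fractional part left over by the previous one):
  53 = 2*26 + 1, so a_0 = 2.
  26 = 26*1 + 0, so a_1 = 26.
The remainder reaches 0 after 2 divisions, so the expansion has 2 partial quotients, read off in order.

[2; 26]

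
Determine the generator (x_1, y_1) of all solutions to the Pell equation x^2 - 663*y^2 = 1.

First expand sqrt(663) as a continued fraction. With x_i = (sqrt(663) + m_i)/d_i and (m_0, d_0) = (0, 1): a_0 = floor(sqrt(663)) = 25, since 25^2 = 625 <= 663 < 676 = 26^2.
Iterate m_{i+1} = d_i*a_i - m_i, d_{i+1} = (663 - m_{i+1}^2)/d_i, a_{i+1} = floor((a_0 + m_{i+1})/d_{i+1}):
  m_1 = 1*25 - 0 = 25, d_1 = (663 - 25^2)/1 = 38/1 = 38, a_1 = floor((25 + 25)/38) = 1.
  m_2 = 38*1 - 25 = 13, d_2 = (663 - 13^2)/38 = 494/38 = 13, a_2 = floor((25 + 13)/13) = 2.
  m_3 = 13*2 - 13 = 13, d_3 = (663 - 13^2)/13 = 494/13 = 38, a_3 = floor((25 + 13)/38) = 1.
  m_4 = 38*1 - 13 = 25, d_4 = (663 - 25^2)/38 = 38/38 = 1, a_4 = floor((25 + 25)/1) = 50.
  m_5 = 1*50 - 25 = 25, d_5 = (663 - 25^2)/1 = 38/1 = 38: (m_5, d_5) = (m_1, d_1) = (25, 38), so from here the quotients repeat a_1, ..., a_4; the period length is 4.
So sqrt(663) = [25; (1, 2, 1, 50)] with period length k = 4.
k is even, so the fundamental solution of x^2 - 663y^2 = 1 is (p_{k-1}, q_{k-1}) = (p_3, q_3); compute convergents through index 3.
Convergents (p_i = a_i*p_{i-1} + p_{i-2}, q_i = a_i*q_{i-1} + q_{i-2} with p_{-2}=0, p_{-1}=1, q_{-2}=1, q_{-1}=0):
  i=0: a_0=25, p_0 = 25*1 + 0 = 25, q_0 = 25*0 + 1 = 1.
  i=1: a_1=1, p_1 = 1*25 + 1 = 26, q_1 = 1*1 + 0 = 1.
  i=2: a_2=2, p_2 = 2*26 + 25 = 77, q_2 = 2*1 + 1 = 3.
  i=3: a_3=1, p_3 = 1*77 + 26 = 103, q_3 = 1*3 + 1 = 4.
Check: 103^2 - 663*4^2 = 10609 - 10608 = 1, so (x, y) = (103, 4) solves the equation, and by the theorem it is the least positive solution.

(x, y) = (103, 4)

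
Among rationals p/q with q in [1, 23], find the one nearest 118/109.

Expand x = 118/109 as a continued fraction with the Euclidean algorithm:
  118 = 1*109 + 9, so a_0 = 1.
  109 = 12*9 + 1, so a_1 = 12.
  9 = 9*1 + 0, so a_2 = 9.
so x = [1; 12, 9].
Convergents (p_i = a_i*p_{i-1} + p_{i-2}, q_i = a_i*q_{i-1} + q_{i-2} with p_{-2}=0, p_{-1}=1, q_{-2}=1, q_{-1}=0), until the denominator exceeds 23:
  i=0: a_0=1, p_0 = 1*1 + 0 = 1, q_0 = 1*0 + 1 = 1.
  i=1: a_1=12, p_1 = 12*1 + 1 = 13, q_1 = 12*1 + 0 = 12.
  i=2: a_2=9, p_2 = 9*13 + 1 = 118, q_2 = 9*12 + 1 = 109.
q_2 = 109 > 23, so the last convergent with denominator <= 23 is p_1/q_1 = 13/12.
The closest fraction with denominator <= 23 is either p_1/q_1 or the intermediate fraction (k*p_1 + p_0)/(k*q_1 + q_0) with the largest k >= 1 whose denominator stays <= 23; these approach x as k grows, and every other convergent or intermediate fraction in range is farther away.
Largest k: floor((23 - q_0)/q_1) = floor((23 - 1)/12) = 1.
That gives (1*13 + 1)/(1*12 + 1) = 14/13.
Compare the errors: |x - 13/12| = |118*12 - 13*109|/(109*12) = 1/1308, and |x - 14/13| = |118*13 - 14*109|/(109*13) = 8/1417.
Cross-multiplying, 1*1417 = 1417 < 10464 = 8*1308, so 1/1308 is smaller: the convergent 13/12 is closer to x than 14/13.

13/12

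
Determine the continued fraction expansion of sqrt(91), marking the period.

Write x_i = (sqrt(91) + m_i)/d_i with (m_0, d_0) = (0, 1). a_0 = floor(sqrt(91)) = 9, since 9^2 = 81 <= 91 < 100 = 10^2.
Iterate m_{i+1} = d_i*a_i - m_i, d_{i+1} = (91 - m_{i+1}^2)/d_i, a_{i+1} = floor((a_0 + m_{i+1})/d_{i+1}):
  m_1 = 1*9 - 0 = 9, d_1 = (91 - 9^2)/1 = 10/1 = 10, a_1 = floor((9 + 9)/10) = 1.
  m_2 = 10*1 - 9 = 1, d_2 = (91 - 1^2)/10 = 90/10 = 9, a_2 = floor((9 + 1)/9) = 1.
  m_3 = 9*1 - 1 = 8, d_3 = (91 - 8^2)/9 = 27/9 = 3, a_3 = floor((9 + 8)/3) = 5.
  m_4 = 3*5 - 8 = 7, d_4 = (91 - 7^2)/3 = 42/3 = 14, a_4 = floor((9 + 7)/14) = 1.
  m_5 = 14*1 - 7 = 7, d_5 = (91 - 7^2)/14 = 42/14 = 3, a_5 = floor((9 + 7)/3) = 5.
  m_6 = 3*5 - 7 = 8, d_6 = (91 - 8^2)/3 = 27/3 = 9, a_6 = floor((9 + 8)/9) = 1.
  m_7 = 9*1 - 8 = 1, d_7 = (91 - 1^2)/9 = 90/9 = 10, a_7 = floor((9 + 1)/10) = 1.
  m_8 = 10*1 - 1 = 9, d_8 = (91 - 9^2)/10 = 10/10 = 1, a_8 = floor((9 + 9)/1) = 18.
  m_9 = 1*18 - 9 = 9, d_9 = (91 - 9^2)/1 = 10/1 = 10: (m_9, d_9) = (m_1, d_1) = (9, 10), so from here the quotients repeat a_1, ..., a_8; the period length is 8.
Hence the expansion of sqrt(91) is a_0 = 9 followed by the repeating block 1, 1, 5, 1, 5, 1, 1, 18 (period 8).

[9; (1, 1, 5, 1, 5, 1, 1, 18)]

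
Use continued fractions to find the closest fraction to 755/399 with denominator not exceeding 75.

Expand x = 755/399 as a continued fraction with the Euclidean algorithm:
  755 = 1*399 + 356, so a_0 = 1.
  399 = 1*356 + 43, so a_1 = 1.
  356 = 8*43 + 12, so a_2 = 8.
  43 = 3*12 + 7, so a_3 = 3.
  12 = 1*7 + 5, so a_4 = 1.
  7 = 1*5 + 2, so a_5 = 1.
  5 = 2*2 + 1, so a_6 = 2.
  2 = 2*1 + 0, so a_7 = 2.
so x = [1; 1, 8, 3, 1, 1, 2, 2].
Convergents (p_i = a_i*p_{i-1} + p_{i-2}, q_i = a_i*q_{i-1} + q_{i-2} with p_{-2}=0, p_{-1}=1, q_{-2}=1, q_{-1}=0), until the denominator exceeds 75:
  i=0: a_0=1, p_0 = 1*1 + 0 = 1, q_0 = 1*0 + 1 = 1.
  i=1: a_1=1, p_1 = 1*1 + 1 = 2, q_1 = 1*1 + 0 = 1.
  i=2: a_2=8, p_2 = 8*2 + 1 = 17, q_2 = 8*1 + 1 = 9.
  i=3: a_3=3, p_3 = 3*17 + 2 = 53, q_3 = 3*9 + 1 = 28.
  i=4: a_4=1, p_4 = 1*53 + 17 = 70, q_4 = 1*28 + 9 = 37.
  i=5: a_5=1, p_5 = 1*70 + 53 = 123, q_5 = 1*37 + 28 = 65.
  i=6: a_6=2, p_6 = 2*123 + 70 = 316, q_6 = 2*65 + 37 = 167.
q_6 = 167 > 75, so the last convergent with denominator <= 75 is p_5/q_5 = 123/65.
The closest fraction with denominator <= 75 is either p_5/q_5 or the intermediate fraction (k*p_5 + p_4)/(k*q_5 + q_4) with the largest k >= 1 whose denominator stays <= 75; these approach x as k grows, and every other convergent or intermediate fraction in range is farther away.
Largest k: floor((75 - q_4)/q_5) = floor((75 - 37)/65) = 0.
Since k = 0, no intermediate fraction beyond p_5/q_5 has denominator <= 75, so the convergent 123/65 is the closest (its error is |755*65 - 123*399|/(399*65) = 2/25935).

123/65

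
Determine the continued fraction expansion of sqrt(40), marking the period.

Write x_i = (sqrt(40) + m_i)/d_i with (m_0, d_0) = (0, 1). a_0 = floor(sqrt(40)) = 6, since 6^2 = 36 <= 40 < 49 = 7^2.
Iterate m_{i+1} = d_i*a_i - m_i, d_{i+1} = (40 - m_{i+1}^2)/d_i, a_{i+1} = floor((a_0 + m_{i+1})/d_{i+1}):
  m_1 = 1*6 - 0 = 6, d_1 = (40 - 6^2)/1 = 4/1 = 4, a_1 = floor((6 + 6)/4) = 3.
  m_2 = 4*3 - 6 = 6, d_2 = (40 - 6^2)/4 = 4/4 = 1, a_2 = floor((6 + 6)/1) = 12.
  m_3 = 1*12 - 6 = 6, d_3 = (40 - 6^2)/1 = 4/1 = 4: (m_3, d_3) = (m_1, d_1) = (6, 4), so from here the quotients repeat a_1, a_2; the period length is 2.
Hence the expansion of sqrt(40) is a_0 = 6 followed by the repeating block 3, 12 (period 2).

[6; (3, 12)]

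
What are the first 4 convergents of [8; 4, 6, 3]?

Using the convergent recurrence p_i = a_i*p_{i-1} + p_{i-2}, q_i = a_i*q_{i-1} + q_{i-2} with p_{-2}=0, p_{-1}=1, q_{-2}=1, q_{-1}=0:
  i=0: a_0=8, p_0 = 8*1 + 0 = 8, q_0 = 8*0 + 1 = 1.
  i=1: a_1=4, p_1 = 4*8 + 1 = 33, q_1 = 4*1 + 0 = 4.
  i=2: a_2=6, p_2 = 6*33 + 8 = 206, q_2 = 6*4 + 1 = 25.
  i=3: a_3=3, p_3 = 3*206 + 33 = 651, q_3 = 3*25 + 4 = 79.

8/1, 33/4, 206/25, 651/79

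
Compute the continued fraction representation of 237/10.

[23; 1, 2, 3]

Run the Euclidean algorithm on 237 and 10; the successive quotients are the partial quotients a_0, a_1, ... (each step inverts the fractional part left over by the previous one):
  237 = 23*10 + 7, so a_0 = 23.
  10 = 1*7 + 3, so a_1 = 1.
  7 = 2*3 + 1, so a_2 = 2.
  3 = 3*1 + 0, so a_3 = 3.
The remainder reaches 0 after 4 divisions, so the expansion has 4 partial quotients, read off in order.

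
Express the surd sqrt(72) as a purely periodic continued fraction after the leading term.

Write x_i = (sqrt(72) + m_i)/d_i with (m_0, d_0) = (0, 1). a_0 = floor(sqrt(72)) = 8, since 8^2 = 64 <= 72 < 81 = 9^2.
Iterate m_{i+1} = d_i*a_i - m_i, d_{i+1} = (72 - m_{i+1}^2)/d_i, a_{i+1} = floor((a_0 + m_{i+1})/d_{i+1}):
  m_1 = 1*8 - 0 = 8, d_1 = (72 - 8^2)/1 = 8/1 = 8, a_1 = floor((8 + 8)/8) = 2.
  m_2 = 8*2 - 8 = 8, d_2 = (72 - 8^2)/8 = 8/8 = 1, a_2 = floor((8 + 8)/1) = 16.
  m_3 = 1*16 - 8 = 8, d_3 = (72 - 8^2)/1 = 8/1 = 8: (m_3, d_3) = (m_1, d_1) = (8, 8), so from here the quotients repeat a_1, a_2; the period length is 2.
Hence the expansion of sqrt(72) is a_0 = 8 followed by the repeating block 2, 16 (period 2).

[8; (2, 16)]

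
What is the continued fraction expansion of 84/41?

Run the Euclidean algorithm on 84 and 41; the successive quotients are the partial quotients a_0, a_1, ... (each step inverts the fractional part left over by the previous one):
  84 = 2*41 + 2, so a_0 = 2.
  41 = 20*2 + 1, so a_1 = 20.
  2 = 2*1 + 0, so a_2 = 2.
The remainder reaches 0 after 3 divisions, so the expansion has 3 partial quotients, read off in order.

[2; 20, 2]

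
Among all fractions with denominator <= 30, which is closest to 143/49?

73/25

Expand x = 143/49 as a continued fraction with the Euclidean algorithm:
  143 = 2*49 + 45, so a_0 = 2.
  49 = 1*45 + 4, so a_1 = 1.
  45 = 11*4 + 1, so a_2 = 11.
  4 = 4*1 + 0, so a_3 = 4.
so x = [2; 1, 11, 4].
Convergents (p_i = a_i*p_{i-1} + p_{i-2}, q_i = a_i*q_{i-1} + q_{i-2} with p_{-2}=0, p_{-1}=1, q_{-2}=1, q_{-1}=0), until the denominator exceeds 30:
  i=0: a_0=2, p_0 = 2*1 + 0 = 2, q_0 = 2*0 + 1 = 1.
  i=1: a_1=1, p_1 = 1*2 + 1 = 3, q_1 = 1*1 + 0 = 1.
  i=2: a_2=11, p_2 = 11*3 + 2 = 35, q_2 = 11*1 + 1 = 12.
  i=3: a_3=4, p_3 = 4*35 + 3 = 143, q_3 = 4*12 + 1 = 49.
q_3 = 49 > 30, so the last convergent with denominator <= 30 is p_2/q_2 = 35/12.
The closest fraction with denominator <= 30 is either p_2/q_2 or the intermediate fraction (k*p_2 + p_1)/(k*q_2 + q_1) with the largest k >= 1 whose denominator stays <= 30; these approach x as k grows, and every other convergent or intermediate fraction in range is farther away.
Largest k: floor((30 - q_1)/q_2) = floor((30 - 1)/12) = 2.
That gives (2*35 + 3)/(2*12 + 1) = 73/25.
Compare the errors: |x - 35/12| = |143*12 - 35*49|/(49*12) = 1/588, and |x - 73/25| = |143*25 - 73*49|/(49*25) = 2/1225.
Cross-multiplying, 2*588 = 1176 < 1225 = 1*1225, so 2/1225 is smaller: the intermediate fraction 73/25 is closer to x than 35/12.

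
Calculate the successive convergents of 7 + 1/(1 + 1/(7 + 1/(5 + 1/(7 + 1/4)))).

7/1, 8/1, 63/8, 323/41, 2324/295, 9619/1221

Using the convergent recurrence p_i = a_i*p_{i-1} + p_{i-2}, q_i = a_i*q_{i-1} + q_{i-2} with p_{-2}=0, p_{-1}=1, q_{-2}=1, q_{-1}=0:
  i=0: a_0=7, p_0 = 7*1 + 0 = 7, q_0 = 7*0 + 1 = 1.
  i=1: a_1=1, p_1 = 1*7 + 1 = 8, q_1 = 1*1 + 0 = 1.
  i=2: a_2=7, p_2 = 7*8 + 7 = 63, q_2 = 7*1 + 1 = 8.
  i=3: a_3=5, p_3 = 5*63 + 8 = 323, q_3 = 5*8 + 1 = 41.
  i=4: a_4=7, p_4 = 7*323 + 63 = 2324, q_4 = 7*41 + 8 = 295.
  i=5: a_5=4, p_5 = 4*2324 + 323 = 9619, q_5 = 4*295 + 41 = 1221.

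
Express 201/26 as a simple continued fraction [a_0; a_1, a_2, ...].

Run the Euclidean algorithm on 201 and 26; the successive quotients are the partial quotients a_0, a_1, ... (each step inverts the fractional part left over by the previous one):
  201 = 7*26 + 19, so a_0 = 7.
  26 = 1*19 + 7, so a_1 = 1.
  19 = 2*7 + 5, so a_2 = 2.
  7 = 1*5 + 2, so a_3 = 1.
  5 = 2*2 + 1, so a_4 = 2.
  2 = 2*1 + 0, so a_5 = 2.
The remainder reaches 0 after 6 divisions, so the expansion has 6 partial quotients, read off in order.

[7; 1, 2, 1, 2, 2]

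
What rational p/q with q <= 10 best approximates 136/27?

5/1

Expand x = 136/27 as a continued fraction with the Euclidean algorithm:
  136 = 5*27 + 1, so a_0 = 5.
  27 = 27*1 + 0, so a_1 = 27.
so x = [5; 27].
Convergents (p_i = a_i*p_{i-1} + p_{i-2}, q_i = a_i*q_{i-1} + q_{i-2} with p_{-2}=0, p_{-1}=1, q_{-2}=1, q_{-1}=0), until the denominator exceeds 10:
  i=0: a_0=5, p_0 = 5*1 + 0 = 5, q_0 = 5*0 + 1 = 1.
  i=1: a_1=27, p_1 = 27*5 + 1 = 136, q_1 = 27*1 + 0 = 27.
q_1 = 27 > 10, so the last convergent with denominator <= 10 is p_0/q_0 = 5/1.
The closest fraction with denominator <= 10 is either p_0/q_0 or the intermediate fraction (k*p_0 + p_{-1})/(k*q_0 + q_{-1}) with the largest k >= 1 whose denominator stays <= 10; these approach x as k grows, and every other convergent or intermediate fraction in range is farther away.
Largest k: floor((10 - q_{-1})/q_0) = floor((10 - 0)/1) = 10 (using the seeds p_{-1} = 1, q_{-1} = 0).
That gives (10*5 + 1)/(10*1 + 0) = 51/10.
Compare the errors: |x - 5/1| = |136*1 - 5*27|/(27*1) = 1/27, and |x - 51/10| = |136*10 - 51*27|/(27*10) = 17/270.
Cross-multiplying, 1*270 = 270 < 459 = 17*27, so 1/27 is smaller: the convergent 5/1 is closer to x than 51/10.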